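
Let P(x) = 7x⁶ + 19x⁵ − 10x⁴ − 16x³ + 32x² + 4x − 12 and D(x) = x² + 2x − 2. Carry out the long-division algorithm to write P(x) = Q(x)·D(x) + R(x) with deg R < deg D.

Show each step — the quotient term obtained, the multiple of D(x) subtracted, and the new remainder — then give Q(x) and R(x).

Q(x) = 7x⁴ + 5x³ − 6x² + 6x + 8; R(x) = 4

Step 1: lead(7x⁶ + 19x⁵ − 10x⁴ − 16x³ + 32x² + 4x − 12) ÷ lead(D) = 7x⁶ ÷ x² = 7x⁴. Subtract (7x⁴)·D = 7x⁶ + 14x⁵ − 14x⁴. Remainder: 5x⁵ + 4x⁴ − 16x³ + 32x² + 4x − 12.
Step 2: lead(5x⁵ + 4x⁴ − 16x³ + 32x² + 4x − 12) ÷ lead(D) = 5x⁵ ÷ x² = 5x³. Subtract (5x³)·D = 5x⁵ + 10x⁴ − 10x³. Remainder: −6x⁴ − 6x³ + 32x² + 4x − 12.
Step 3: lead(−6x⁴ − 6x³ + 32x² + 4x − 12) ÷ lead(D) = −6x⁴ ÷ x² = −6x². Subtract (−6x²)·D = −6x⁴ − 12x³ + 12x². Remainder: 6x³ + 20x² + 4x − 12.
Step 4: lead(6x³ + 20x² + 4x − 12) ÷ lead(D) = 6x³ ÷ x² = 6x. Subtract (6x)·D = 6x³ + 12x² − 12x. Remainder: 8x² + 16x − 12.
Step 5: lead(8x² + 16x − 12) ÷ lead(D) = 8x² ÷ x² = 8. Subtract (8)·D = 8x² + 16x − 16. Remainder: 4.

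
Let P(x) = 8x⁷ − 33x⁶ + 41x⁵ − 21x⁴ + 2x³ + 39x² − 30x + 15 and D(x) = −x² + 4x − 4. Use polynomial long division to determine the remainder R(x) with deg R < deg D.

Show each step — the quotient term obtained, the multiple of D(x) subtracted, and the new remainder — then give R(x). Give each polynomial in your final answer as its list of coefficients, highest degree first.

R = [6, 3]

Step 1: lead(8x⁷ − 33x⁶ + 41x⁵ − 21x⁴ + 2x³ + 39x² − 30x + 15) ÷ lead(D) = 8x⁷ ÷ −x² = −8x⁵. Subtract (−8x⁵)·D = 8x⁷ − 32x⁶ + 32x⁵. Remainder: −x⁶ + 9x⁵ − 21x⁴ + 2x³ + 39x² − 30x + 15.
Step 2: lead(−x⁶ + 9x⁵ − 21x⁴ + 2x³ + 39x² − 30x + 15) ÷ lead(D) = −x⁶ ÷ −x² = x⁴. Subtract (x⁴)·D = −x⁶ + 4x⁵ − 4x⁴. Remainder: 5x⁵ − 17x⁴ + 2x³ + 39x² − 30x + 15.
Step 3: lead(5x⁵ − 17x⁴ + 2x³ + 39x² − 30x + 15) ÷ lead(D) = 5x⁵ ÷ −x² = −5x³. Subtract (−5x³)·D = 5x⁵ − 20x⁴ + 20x³. Remainder: 3x⁴ − 18x³ + 39x² − 30x + 15.
Step 4: lead(3x⁴ − 18x³ + 39x² − 30x + 15) ÷ lead(D) = 3x⁴ ÷ −x² = −3x². Subtract (−3x²)·D = 3x⁴ − 12x³ + 12x². Remainder: −6x³ + 27x² − 30x + 15.
Step 5: lead(−6x³ + 27x² − 30x + 15) ÷ lead(D) = −6x³ ÷ −x² = 6x. Subtract (6x)·D = −6x³ + 24x² − 24x. Remainder: 3x² − 6x + 15.
Step 6: lead(3x² − 6x + 15) ÷ lead(D) = 3x² ÷ −x² = −3. Subtract (−3)·D = 3x² − 12x + 12. Remainder: 6x + 3.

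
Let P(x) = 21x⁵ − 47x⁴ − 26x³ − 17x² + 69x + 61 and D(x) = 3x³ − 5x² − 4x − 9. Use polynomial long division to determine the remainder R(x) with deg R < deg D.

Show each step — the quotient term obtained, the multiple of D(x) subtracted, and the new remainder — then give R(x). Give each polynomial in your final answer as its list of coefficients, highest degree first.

Step 1: lead(21x⁵ − 47x⁴ − 26x³ − 17x² + 69x + 61) ÷ lead(D) = 21x⁵ ÷ 3x³ = 7x². Subtract (7x²)·D = 21x⁵ − 35x⁴ − 28x³ − 63x². Remainder: −12x⁴ + 2x³ + 46x² + 69x + 61.
Step 2: lead(−12x⁴ + 2x³ + 46x² + 69x + 61) ÷ lead(D) = −12x⁴ ÷ 3x³ = −4x. Subtract (−4x)·D = −12x⁴ + 20x³ + 16x² + 36x. Remainder: −18x³ + 30x² + 33x + 61.
Step 3: lead(−18x³ + 30x² + 33x + 61) ÷ lead(D) = −18x³ ÷ 3x³ = −6. Subtract (−6)·D = −18x³ + 30x² + 24x + 54. Remainder: 9x + 7.

R = [9, 7]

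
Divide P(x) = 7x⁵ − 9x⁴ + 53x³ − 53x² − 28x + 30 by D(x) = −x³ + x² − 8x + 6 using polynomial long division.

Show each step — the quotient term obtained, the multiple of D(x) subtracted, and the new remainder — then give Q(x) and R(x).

Q(x) = −7x² + 2x + 5; R(x) = 0

Step 1: lead(7x⁵ − 9x⁴ + 53x³ − 53x² − 28x + 30) ÷ lead(D) = 7x⁵ ÷ −x³ = −7x². Subtract (−7x²)·D = 7x⁵ − 7x⁴ + 56x³ − 42x². Remainder: −2x⁴ − 3x³ − 11x² − 28x + 30.
Step 2: lead(−2x⁴ − 3x³ − 11x² − 28x + 30) ÷ lead(D) = −2x⁴ ÷ −x³ = 2x. Subtract (2x)·D = −2x⁴ + 2x³ − 16x² + 12x. Remainder: −5x³ + 5x² − 40x + 30.
Step 3: lead(−5x³ + 5x² − 40x + 30) ÷ lead(D) = −5x³ ÷ −x³ = 5. Subtract (5)·D = −5x³ + 5x² − 40x + 30. Remainder: 0.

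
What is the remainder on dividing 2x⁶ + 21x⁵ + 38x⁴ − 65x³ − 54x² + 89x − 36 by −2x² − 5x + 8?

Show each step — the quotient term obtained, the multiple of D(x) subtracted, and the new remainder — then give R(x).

R(x) = 4

Step 1: lead(2x⁶ + 21x⁵ + 38x⁴ − 65x³ − 54x² + 89x − 36) ÷ lead(D) = 2x⁶ ÷ −2x² = −x⁴. Subtract (−x⁴)·D = 2x⁶ + 5x⁵ − 8x⁴. Remainder: 16x⁵ + 46x⁴ − 65x³ − 54x² + 89x − 36.
Step 2: lead(16x⁵ + 46x⁴ − 65x³ − 54x² + 89x − 36) ÷ lead(D) = 16x⁵ ÷ −2x² = −8x³. Subtract (−8x³)·D = 16x⁵ + 40x⁴ − 64x³. Remainder: 6x⁴ − x³ − 54x² + 89x − 36.
Step 3: lead(6x⁴ − x³ − 54x² + 89x − 36) ÷ lead(D) = 6x⁴ ÷ −2x² = −3x². Subtract (−3x²)·D = 6x⁴ + 15x³ − 24x². Remainder: −16x³ − 30x² + 89x − 36.
Step 4: lead(−16x³ − 30x² + 89x − 36) ÷ lead(D) = −16x³ ÷ −2x² = 8x. Subtract (8x)·D = −16x³ − 40x² + 64x. Remainder: 10x² + 25x − 36.
Step 5: lead(10x² + 25x − 36) ÷ lead(D) = 10x² ÷ −2x² = −5. Subtract (−5)·D = 10x² + 25x − 40. Remainder: 4.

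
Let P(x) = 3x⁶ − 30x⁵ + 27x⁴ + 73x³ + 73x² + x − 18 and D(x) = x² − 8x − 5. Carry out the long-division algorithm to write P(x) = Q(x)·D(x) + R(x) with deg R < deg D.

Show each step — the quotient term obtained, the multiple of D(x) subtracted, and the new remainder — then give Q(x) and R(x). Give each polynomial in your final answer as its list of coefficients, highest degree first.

Step 1: lead(3x⁶ − 30x⁵ + 27x⁴ + 73x³ + 73x² + x − 18) ÷ lead(D) = 3x⁶ ÷ x² = 3x⁴. Subtract (3x⁴)·D = 3x⁶ − 24x⁵ − 15x⁴. Remainder: −6x⁵ + 42x⁴ + 73x³ + 73x² + x − 18.
Step 2: lead(−6x⁵ + 42x⁴ + 73x³ + 73x² + x − 18) ÷ lead(D) = −6x⁵ ÷ x² = −6x³. Subtract (−6x³)·D = −6x⁵ + 48x⁴ + 30x³. Remainder: −6x⁴ + 43x³ + 73x² + x − 18.
Step 3: lead(−6x⁴ + 43x³ + 73x² + x − 18) ÷ lead(D) = −6x⁴ ÷ x² = −6x². Subtract (−6x²)·D = −6x⁴ + 48x³ + 30x². Remainder: −5x³ + 43x² + x − 18.
Step 4: lead(−5x³ + 43x² + x − 18) ÷ lead(D) = −5x³ ÷ x² = −5x. Subtract (−5x)·D = −5x³ + 40x² + 25x. Remainder: 3x² − 24x − 18.
Step 5: lead(3x² − 24x − 18) ÷ lead(D) = 3x² ÷ x² = 3. Subtract (3)·D = 3x² − 24x − 15. Remainder: −3.

Q = [3, -6, -6, -5, 3]; R = [-3]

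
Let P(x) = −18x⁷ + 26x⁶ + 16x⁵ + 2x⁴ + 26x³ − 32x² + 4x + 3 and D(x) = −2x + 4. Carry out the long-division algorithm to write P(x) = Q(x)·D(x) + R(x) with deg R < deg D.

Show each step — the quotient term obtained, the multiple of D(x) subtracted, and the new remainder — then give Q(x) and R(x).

Q(x) = 9x⁶ + 5x⁵ + 2x⁴ + 3x³ − 7x² + 2x + 2; R(x) = −5

Step 1: lead(−18x⁷ + 26x⁶ + 16x⁵ + 2x⁴ + 26x³ − 32x² + 4x + 3) ÷ lead(D) = −18x⁷ ÷ −2x = 9x⁶. Subtract (9x⁶)·D = −18x⁷ + 36x⁶. Remainder: −10x⁶ + 16x⁵ + 2x⁴ + 26x³ − 32x² + 4x + 3.
Step 2: lead(−10x⁶ + 16x⁵ + 2x⁴ + 26x³ − 32x² + 4x + 3) ÷ lead(D) = −10x⁶ ÷ −2x = 5x⁵. Subtract (5x⁵)·D = −10x⁶ + 20x⁵. Remainder: −4x⁵ + 2x⁴ + 26x³ − 32x² + 4x + 3.
Step 3: lead(−4x⁵ + 2x⁴ + 26x³ − 32x² + 4x + 3) ÷ lead(D) = −4x⁵ ÷ −2x = 2x⁴. Subtract (2x⁴)·D = −4x⁵ + 8x⁴. Remainder: −6x⁴ + 26x³ − 32x² + 4x + 3.
Step 4: lead(−6x⁴ + 26x³ − 32x² + 4x + 3) ÷ lead(D) = −6x⁴ ÷ −2x = 3x³. Subtract (3x³)·D = −6x⁴ + 12x³. Remainder: 14x³ − 32x² + 4x + 3.
Step 5: lead(14x³ − 32x² + 4x + 3) ÷ lead(D) = 14x³ ÷ −2x = −7x². Subtract (−7x²)·D = 14x³ − 28x². Remainder: −4x² + 4x + 3.
Step 6: lead(−4x² + 4x + 3) ÷ lead(D) = −4x² ÷ −2x = 2x. Subtract (2x)·D = −4x² + 8x. Remainder: −4x + 3.
Step 7: lead(−4x + 3) ÷ lead(D) = −4x ÷ −2x = 2. Subtract (2)·D = −4x + 8. Remainder: −5.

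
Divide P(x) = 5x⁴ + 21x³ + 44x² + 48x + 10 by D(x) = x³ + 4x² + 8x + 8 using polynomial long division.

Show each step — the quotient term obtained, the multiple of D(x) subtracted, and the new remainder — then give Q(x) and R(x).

Q(x) = 5x + 1; R(x) = 2

Step 1: lead(5x⁴ + 21x³ + 44x² + 48x + 10) ÷ lead(D) = 5x⁴ ÷ x³ = 5x. Subtract (5x)·D = 5x⁴ + 20x³ + 40x² + 40x. Remainder: x³ + 4x² + 8x + 10.
Step 2: lead(x³ + 4x² + 8x + 10) ÷ lead(D) = x³ ÷ x³ = 1. Subtract (1)·D = x³ + 4x² + 8x + 8. Remainder: 2.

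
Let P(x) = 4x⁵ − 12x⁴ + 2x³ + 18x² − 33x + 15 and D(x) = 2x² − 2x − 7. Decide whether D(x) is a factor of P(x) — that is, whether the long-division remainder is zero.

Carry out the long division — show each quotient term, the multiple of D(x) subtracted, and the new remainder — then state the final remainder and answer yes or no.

R(x) = −7x + 8, so D(x) is not a factor of P(x). no

Step 1: lead(4x⁵ − 12x⁴ + 2x³ + 18x² − 33x + 15) ÷ lead(D) = 4x⁵ ÷ 2x² = 2x³. Subtract (2x³)·D = 4x⁵ − 4x⁴ − 14x³. Remainder: −8x⁴ + 16x³ + 18x² − 33x + 15.
Step 2: lead(−8x⁴ + 16x³ + 18x² − 33x + 15) ÷ lead(D) = −8x⁴ ÷ 2x² = −4x². Subtract (−4x²)·D = −8x⁴ + 8x³ + 28x². Remainder: 8x³ − 10x² − 33x + 15.
Step 3: lead(8x³ − 10x² − 33x + 15) ÷ lead(D) = 8x³ ÷ 2x² = 4x. Subtract (4x)·D = 8x³ − 8x² − 28x. Remainder: −2x² − 5x + 15.
Step 4: lead(−2x² − 5x + 15) ÷ lead(D) = −2x² ÷ 2x² = −1. Subtract (−1)·D = −2x² + 2x + 7. Remainder: −7x + 8.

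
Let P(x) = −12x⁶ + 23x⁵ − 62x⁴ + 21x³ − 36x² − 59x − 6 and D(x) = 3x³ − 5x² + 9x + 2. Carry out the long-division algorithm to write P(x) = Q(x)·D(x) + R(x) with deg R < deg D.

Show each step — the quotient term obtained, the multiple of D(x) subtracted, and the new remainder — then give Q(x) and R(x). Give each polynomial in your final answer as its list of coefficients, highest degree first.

Q = [-4, 1, -7, -5]; R = [4]

Step 1: lead(−12x⁶ + 23x⁵ − 62x⁴ + 21x³ − 36x² − 59x − 6) ÷ lead(D) = −12x⁶ ÷ 3x³ = −4x³. Subtract (−4x³)·D = −12x⁶ + 20x⁵ − 36x⁴ − 8x³. Remainder: 3x⁵ − 26x⁴ + 29x³ − 36x² − 59x − 6.
Step 2: lead(3x⁵ − 26x⁴ + 29x³ − 36x² − 59x − 6) ÷ lead(D) = 3x⁵ ÷ 3x³ = x². Subtract (x²)·D = 3x⁵ − 5x⁴ + 9x³ + 2x². Remainder: −21x⁴ + 20x³ − 38x² − 59x − 6.
Step 3: lead(−21x⁴ + 20x³ − 38x² − 59x − 6) ÷ lead(D) = −21x⁴ ÷ 3x³ = −7x. Subtract (−7x)·D = −21x⁴ + 35x³ − 63x² − 14x. Remainder: −15x³ + 25x² − 45x − 6.
Step 4: lead(−15x³ + 25x² − 45x − 6) ÷ lead(D) = −15x³ ÷ 3x³ = −5. Subtract (−5)·D = −15x³ + 25x² − 45x − 10. Remainder: 4.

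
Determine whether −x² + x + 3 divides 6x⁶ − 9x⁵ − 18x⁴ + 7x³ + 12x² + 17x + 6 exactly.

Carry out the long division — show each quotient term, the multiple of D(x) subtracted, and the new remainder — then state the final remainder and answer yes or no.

Step 1: lead(6x⁶ − 9x⁵ − 18x⁴ + 7x³ + 12x² + 17x + 6) ÷ lead(D) = 6x⁶ ÷ −x² = −6x⁴. Subtract (−6x⁴)·D = 6x⁶ − 6x⁵ − 18x⁴. Remainder: −3x⁵ + 7x³ + 12x² + 17x + 6.
Step 2: lead(−3x⁵ + 7x³ + 12x² + 17x + 6) ÷ lead(D) = −3x⁵ ÷ −x² = 3x³. Subtract (3x³)·D = −3x⁵ + 3x⁴ + 9x³. Remainder: −3x⁴ − 2x³ + 12x² + 17x + 6.
Step 3: lead(−3x⁴ − 2x³ + 12x² + 17x + 6) ÷ lead(D) = −3x⁴ ÷ −x² = 3x². Subtract (3x²)·D = −3x⁴ + 3x³ + 9x². Remainder: −5x³ + 3x² + 17x + 6.
Step 4: lead(−5x³ + 3x² + 17x + 6) ÷ lead(D) = −5x³ ÷ −x² = 5x. Subtract (5x)·D = −5x³ + 5x² + 15x. Remainder: −2x² + 2x + 6.
Step 5: lead(−2x² + 2x + 6) ÷ lead(D) = −2x² ÷ −x² = 2. Subtract (2)·D = −2x² + 2x + 6. Remainder: 0.

R(x) = 0, so D(x) is a factor of P(x). yes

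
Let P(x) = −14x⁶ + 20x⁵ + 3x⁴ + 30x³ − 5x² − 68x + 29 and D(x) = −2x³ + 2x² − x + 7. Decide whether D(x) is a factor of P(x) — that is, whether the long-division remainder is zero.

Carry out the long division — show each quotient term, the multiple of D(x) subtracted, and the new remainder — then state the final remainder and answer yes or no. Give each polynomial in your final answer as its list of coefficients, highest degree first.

Step 1: lead(−14x⁶ + 20x⁵ + 3x⁴ + 30x³ − 5x² − 68x + 29) ÷ lead(D) = −14x⁶ ÷ −2x³ = 7x³. Subtract (7x³)·D = −14x⁶ + 14x⁵ − 7x⁴ + 49x³. Remainder: 6x⁵ + 10x⁴ − 19x³ − 5x² − 68x + 29.
Step 2: lead(6x⁵ + 10x⁴ − 19x³ − 5x² − 68x + 29) ÷ lead(D) = 6x⁵ ÷ −2x³ = −3x². Subtract (−3x²)·D = 6x⁵ − 6x⁴ + 3x³ − 21x². Remainder: 16x⁴ − 22x³ + 16x² − 68x + 29.
Step 3: lead(16x⁴ − 22x³ + 16x² − 68x + 29) ÷ lead(D) = 16x⁴ ÷ −2x³ = −8x. Subtract (−8x)·D = 16x⁴ − 16x³ + 8x² − 56x. Remainder: −6x³ + 8x² − 12x + 29.
Step 4: lead(−6x³ + 8x² − 12x + 29) ÷ lead(D) = −6x³ ÷ −2x³ = 3. Subtract (3)·D = −6x³ + 6x² − 3x + 21. Remainder: 2x² − 9x + 8.

R = [2, -9, 8], so D(x) is not a factor of P(x). no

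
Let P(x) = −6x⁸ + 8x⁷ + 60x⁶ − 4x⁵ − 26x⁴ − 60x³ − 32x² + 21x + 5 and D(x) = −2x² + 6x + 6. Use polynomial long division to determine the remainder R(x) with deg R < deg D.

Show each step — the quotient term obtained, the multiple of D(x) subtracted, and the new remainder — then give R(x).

Step 1: lead(−6x⁸ + 8x⁷ + 60x⁶ − 4x⁵ − 26x⁴ − 60x³ − 32x² + 21x + 5) ÷ lead(D) = −6x⁸ ÷ −2x² = 3x⁶. Subtract (3x⁶)·D = −6x⁸ + 18x⁷ + 18x⁶. Remainder: −10x⁷ + 42x⁶ − 4x⁵ − 26x⁴ − 60x³ − 32x² + 21x + 5.
Step 2: lead(−10x⁷ + 42x⁶ − 4x⁵ − 26x⁴ − 60x³ − 32x² + 21x + 5) ÷ lead(D) = −10x⁷ ÷ −2x² = 5x⁵. Subtract (5x⁵)·D = −10x⁷ + 30x⁶ + 30x⁵. Remainder: 12x⁶ − 34x⁵ − 26x⁴ − 60x³ − 32x² + 21x + 5.
Step 3: lead(12x⁶ − 34x⁵ − 26x⁴ − 60x³ − 32x² + 21x + 5) ÷ lead(D) = 12x⁶ ÷ −2x² = −6x⁴. Subtract (−6x⁴)·D = 12x⁶ − 36x⁵ − 36x⁴. Remainder: 2x⁵ + 10x⁴ − 60x³ − 32x² + 21x + 5.
Step 4: lead(2x⁵ + 10x⁴ − 60x³ − 32x² + 21x + 5) ÷ lead(D) = 2x⁵ ÷ −2x² = −x³. Subtract (−x³)·D = 2x⁵ − 6x⁴ − 6x³. Remainder: 16x⁴ − 54x³ − 32x² + 21x + 5.
Step 5: lead(16x⁴ − 54x³ − 32x² + 21x + 5) ÷ lead(D) = 16x⁴ ÷ −2x² = −8x². Subtract (−8x²)·D = 16x⁴ − 48x³ − 48x². Remainder: −6x³ + 16x² + 21x + 5.
Step 6: lead(−6x³ + 16x² + 21x + 5) ÷ lead(D) = −6x³ ÷ −2x² = 3x. Subtract (3x)·D = −6x³ + 18x² + 18x. Remainder: −2x² + 3x + 5.
Step 7: lead(−2x² + 3x + 5) ÷ lead(D) = −2x² ÷ −2x² = 1. Subtract (1)·D = −2x² + 6x + 6. Remainder: −3x − 1.

R(x) = −3x − 1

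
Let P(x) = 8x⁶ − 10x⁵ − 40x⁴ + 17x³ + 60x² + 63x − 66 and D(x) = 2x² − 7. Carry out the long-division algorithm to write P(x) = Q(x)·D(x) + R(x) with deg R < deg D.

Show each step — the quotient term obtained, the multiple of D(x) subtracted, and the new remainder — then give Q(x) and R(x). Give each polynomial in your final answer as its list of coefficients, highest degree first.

Step 1: lead(8x⁶ − 10x⁵ − 40x⁴ + 17x³ + 60x² + 63x − 66) ÷ lead(D) = 8x⁶ ÷ 2x² = 4x⁴. Subtract (4x⁴)·D = 8x⁶ − 28x⁴. Remainder: −10x⁵ − 12x⁴ + 17x³ + 60x² + 63x − 66.
Step 2: lead(−10x⁵ − 12x⁴ + 17x³ + 60x² + 63x − 66) ÷ lead(D) = −10x⁵ ÷ 2x² = −5x³. Subtract (−5x³)·D = −10x⁵ + 35x³. Remainder: −12x⁴ − 18x³ + 60x² + 63x − 66.
Step 3: lead(−12x⁴ − 18x³ + 60x² + 63x − 66) ÷ lead(D) = −12x⁴ ÷ 2x² = −6x². Subtract (−6x²)·D = −12x⁴ + 42x². Remainder: −18x³ + 18x² + 63x − 66.
Step 4: lead(−18x³ + 18x² + 63x − 66) ÷ lead(D) = −18x³ ÷ 2x² = −9x. Subtract (−9x)·D = −18x³ + 63x. Remainder: 18x² − 66.
Step 5: lead(18x² − 66) ÷ lead(D) = 18x² ÷ 2x² = 9. Subtract (9)·D = 18x² − 63. Remainder: −3.

Q = [4, -5, -6, -9, 9]; R = [-3]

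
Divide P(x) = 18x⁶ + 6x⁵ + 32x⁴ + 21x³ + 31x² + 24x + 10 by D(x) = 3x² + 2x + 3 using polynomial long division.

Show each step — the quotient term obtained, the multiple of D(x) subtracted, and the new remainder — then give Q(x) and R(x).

Step 1: lead(18x⁶ + 6x⁵ + 32x⁴ + 21x³ + 31x² + 24x + 10) ÷ lead(D) = 18x⁶ ÷ 3x² = 6x⁴. Subtract (6x⁴)·D = 18x⁶ + 12x⁵ + 18x⁴. Remainder: −6x⁵ + 14x⁴ + 21x³ + 31x² + 24x + 10.
Step 2: lead(−6x⁵ + 14x⁴ + 21x³ + 31x² + 24x + 10) ÷ lead(D) = −6x⁵ ÷ 3x² = −2x³. Subtract (−2x³)·D = −6x⁵ − 4x⁴ − 6x³. Remainder: 18x⁴ + 27x³ + 31x² + 24x + 10.
Step 3: lead(18x⁴ + 27x³ + 31x² + 24x + 10) ÷ lead(D) = 18x⁴ ÷ 3x² = 6x². Subtract (6x²)·D = 18x⁴ + 12x³ + 18x². Remainder: 15x³ + 13x² + 24x + 10.
Step 4: lead(15x³ + 13x² + 24x + 10) ÷ lead(D) = 15x³ ÷ 3x² = 5x. Subtract (5x)·D = 15x³ + 10x² + 15x. Remainder: 3x² + 9x + 10.
Step 5: lead(3x² + 9x + 10) ÷ lead(D) = 3x² ÷ 3x² = 1. Subtract (1)·D = 3x² + 2x + 3. Remainder: 7x + 7.

Q(x) = 6x⁴ − 2x³ + 6x² + 5x + 1; R(x) = 7x + 7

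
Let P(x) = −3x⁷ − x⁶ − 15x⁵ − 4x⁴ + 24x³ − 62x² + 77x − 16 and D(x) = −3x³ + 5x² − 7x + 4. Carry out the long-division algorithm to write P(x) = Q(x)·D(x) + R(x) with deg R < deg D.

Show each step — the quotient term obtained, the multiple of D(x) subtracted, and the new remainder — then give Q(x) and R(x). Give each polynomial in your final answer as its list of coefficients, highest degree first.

Q = [1, 2, 6, 8, -6]; R = [3, 8]

Step 1: lead(−3x⁷ − x⁶ − 15x⁵ − 4x⁴ + 24x³ − 62x² + 77x − 16) ÷ lead(D) = −3x⁷ ÷ −3x³ = x⁴. Subtract (x⁴)·D = −3x⁷ + 5x⁶ − 7x⁵ + 4x⁴. Remainder: −6x⁶ − 8x⁵ − 8x⁴ + 24x³ − 62x² + 77x − 16.
Step 2: lead(−6x⁶ − 8x⁵ − 8x⁴ + 24x³ − 62x² + 77x − 16) ÷ lead(D) = −6x⁶ ÷ −3x³ = 2x³. Subtract (2x³)·D = −6x⁶ + 10x⁵ − 14x⁴ + 8x³. Remainder: −18x⁵ + 6x⁴ + 16x³ − 62x² + 77x − 16.
Step 3: lead(−18x⁵ + 6x⁴ + 16x³ − 62x² + 77x − 16) ÷ lead(D) = −18x⁵ ÷ −3x³ = 6x². Subtract (6x²)·D = −18x⁵ + 30x⁴ − 42x³ + 24x². Remainder: −24x⁴ + 58x³ − 86x² + 77x − 16.
Step 4: lead(−24x⁴ + 58x³ − 86x² + 77x − 16) ÷ lead(D) = −24x⁴ ÷ −3x³ = 8x. Subtract (8x)·D = −24x⁴ + 40x³ − 56x² + 32x. Remainder: 18x³ − 30x² + 45x − 16.
Step 5: lead(18x³ − 30x² + 45x − 16) ÷ lead(D) = 18x³ ÷ −3x³ = −6. Subtract (−6)·D = 18x³ − 30x² + 42x − 24. Remainder: 3x + 8.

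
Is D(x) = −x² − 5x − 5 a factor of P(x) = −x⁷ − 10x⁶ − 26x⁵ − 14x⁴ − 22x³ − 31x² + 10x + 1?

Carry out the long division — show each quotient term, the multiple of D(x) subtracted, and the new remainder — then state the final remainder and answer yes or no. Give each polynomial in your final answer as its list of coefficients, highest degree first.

R = [6], so D(x) is not a factor of P(x). no

Step 1: lead(−x⁷ − 10x⁶ − 26x⁵ − 14x⁴ − 22x³ − 31x² + 10x + 1) ÷ lead(D) = −x⁷ ÷ −x² = x⁵. Subtract (x⁵)·D = −x⁷ − 5x⁶ − 5x⁵. Remainder: −5x⁶ − 21x⁵ − 14x⁴ − 22x³ − 31x² + 10x + 1.
Step 2: lead(−5x⁶ − 21x⁵ − 14x⁴ − 22x³ − 31x² + 10x + 1) ÷ lead(D) = −5x⁶ ÷ −x² = 5x⁴. Subtract (5x⁴)·D = −5x⁶ − 25x⁵ − 25x⁴. Remainder: 4x⁵ + 11x⁴ − 22x³ − 31x² + 10x + 1.
Step 3: lead(4x⁵ + 11x⁴ − 22x³ − 31x² + 10x + 1) ÷ lead(D) = 4x⁵ ÷ −x² = −4x³. Subtract (−4x³)·D = 4x⁵ + 20x⁴ + 20x³. Remainder: −9x⁴ − 42x³ − 31x² + 10x + 1.
Step 4: lead(−9x⁴ − 42x³ − 31x² + 10x + 1) ÷ lead(D) = −9x⁴ ÷ −x² = 9x². Subtract (9x²)·D = −9x⁴ − 45x³ − 45x². Remainder: 3x³ + 14x² + 10x + 1.
Step 5: lead(3x³ + 14x² + 10x + 1) ÷ lead(D) = 3x³ ÷ −x² = −3x. Subtract (−3x)·D = 3x³ + 15x² + 15x. Remainder: −x² − 5x + 1.
Step 6: lead(−x² − 5x + 1) ÷ lead(D) = −x² ÷ −x² = 1. Subtract (1)·D = −x² − 5x − 5. Remainder: 6.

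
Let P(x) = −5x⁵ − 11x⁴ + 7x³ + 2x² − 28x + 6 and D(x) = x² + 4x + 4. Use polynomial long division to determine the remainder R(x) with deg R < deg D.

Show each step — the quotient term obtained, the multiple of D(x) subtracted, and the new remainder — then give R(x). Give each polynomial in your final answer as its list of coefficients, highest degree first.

R = [-2]

Step 1: lead(−5x⁵ − 11x⁴ + 7x³ + 2x² − 28x + 6) ÷ lead(D) = −5x⁵ ÷ x² = −5x³. Subtract (−5x³)·D = −5x⁵ − 20x⁴ − 20x³. Remainder: 9x⁴ + 27x³ + 2x² − 28x + 6.
Step 2: lead(9x⁴ + 27x³ + 2x² − 28x + 6) ÷ lead(D) = 9x⁴ ÷ x² = 9x². Subtract (9x²)·D = 9x⁴ + 36x³ + 36x². Remainder: −9x³ − 34x² − 28x + 6.
Step 3: lead(−9x³ − 34x² − 28x + 6) ÷ lead(D) = −9x³ ÷ x² = −9x. Subtract (−9x)·D = −9x³ − 36x² − 36x. Remainder: 2x² + 8x + 6.
Step 4: lead(2x² + 8x + 6) ÷ lead(D) = 2x² ÷ x² = 2. Subtract (2)·D = 2x² + 8x + 8. Remainder: −2.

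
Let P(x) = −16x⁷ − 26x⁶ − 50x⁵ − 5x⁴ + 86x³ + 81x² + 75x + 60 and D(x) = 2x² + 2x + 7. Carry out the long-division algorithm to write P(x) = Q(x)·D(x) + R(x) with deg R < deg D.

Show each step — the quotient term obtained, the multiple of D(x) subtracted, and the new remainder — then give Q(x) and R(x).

Step 1: lead(−16x⁷ − 26x⁶ − 50x⁵ − 5x⁴ + 86x³ + 81x² + 75x + 60) ÷ lead(D) = −16x⁷ ÷ 2x² = −8x⁵. Subtract (−8x⁵)·D = −16x⁷ − 16x⁶ − 56x⁵. Remainder: −10x⁶ + 6x⁵ − 5x⁴ + 86x³ + 81x² + 75x + 60.
Step 2: lead(−10x⁶ + 6x⁵ − 5x⁴ + 86x³ + 81x² + 75x + 60) ÷ lead(D) = −10x⁶ ÷ 2x² = −5x⁴. Subtract (−5x⁴)·D = −10x⁶ − 10x⁵ − 35x⁴. Remainder: 16x⁵ + 30x⁴ + 86x³ + 81x² + 75x + 60.
Step 3: lead(16x⁵ + 30x⁴ + 86x³ + 81x² + 75x + 60) ÷ lead(D) = 16x⁵ ÷ 2x² = 8x³. Subtract (8x³)·D = 16x⁵ + 16x⁴ + 56x³. Remainder: 14x⁴ + 30x³ + 81x² + 75x + 60.
Step 4: lead(14x⁴ + 30x³ + 81x² + 75x + 60) ÷ lead(D) = 14x⁴ ÷ 2x² = 7x². Subtract (7x²)·D = 14x⁴ + 14x³ + 49x². Remainder: 16x³ + 32x² + 75x + 60.
Step 5: lead(16x³ + 32x² + 75x + 60) ÷ lead(D) = 16x³ ÷ 2x² = 8x. Subtract (8x)·D = 16x³ + 16x² + 56x. Remainder: 16x² + 19x + 60.
Step 6: lead(16x² + 19x + 60) ÷ lead(D) = 16x² ÷ 2x² = 8. Subtract (8)·D = 16x² + 16x + 56. Remainder: 3x + 4.

Q(x) = −8x⁵ − 5x⁴ + 8x³ + 7x² + 8x + 8; R(x) = 3x + 4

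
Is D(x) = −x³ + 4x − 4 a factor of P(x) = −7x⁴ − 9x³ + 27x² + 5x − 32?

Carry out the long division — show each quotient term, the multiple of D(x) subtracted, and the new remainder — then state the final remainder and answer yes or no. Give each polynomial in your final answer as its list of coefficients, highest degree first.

R = [-1, -3, 4], so D(x) is not a factor of P(x). no

Step 1: lead(−7x⁴ − 9x³ + 27x² + 5x − 32) ÷ lead(D) = −7x⁴ ÷ −x³ = 7x. Subtract (7x)·D = −7x⁴ + 28x² − 28x. Remainder: −9x³ − x² + 33x − 32.
Step 2: lead(−9x³ − x² + 33x − 32) ÷ lead(D) = −9x³ ÷ −x³ = 9. Subtract (9)·D = −9x³ + 36x − 36. Remainder: −x² − 3x + 4.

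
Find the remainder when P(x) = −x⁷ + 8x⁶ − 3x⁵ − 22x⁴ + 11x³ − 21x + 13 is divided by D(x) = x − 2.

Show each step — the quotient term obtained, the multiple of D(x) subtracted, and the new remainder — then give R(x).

Step 1: lead(−x⁷ + 8x⁶ − 3x⁵ − 22x⁴ + 11x³ − 21x + 13) ÷ lead(D) = −x⁷ ÷ x = −x⁶. Subtract (−x⁶)·D = −x⁷ + 2x⁶. Remainder: 6x⁶ − 3x⁵ − 22x⁴ + 11x³ − 21x + 13.
Step 2: lead(6x⁶ − 3x⁵ − 22x⁴ + 11x³ − 21x + 13) ÷ lead(D) = 6x⁶ ÷ x = 6x⁵. Subtract (6x⁵)·D = 6x⁶ − 12x⁵. Remainder: 9x⁵ − 22x⁴ + 11x³ − 21x + 13.
Step 3: lead(9x⁵ − 22x⁴ + 11x³ − 21x + 13) ÷ lead(D) = 9x⁵ ÷ x = 9x⁴. Subtract (9x⁴)·D = 9x⁵ − 18x⁴. Remainder: −4x⁴ + 11x³ − 21x + 13.
Step 4: lead(−4x⁴ + 11x³ − 21x + 13) ÷ lead(D) = −4x⁴ ÷ x = −4x³. Subtract (−4x³)·D = −4x⁴ + 8x³. Remainder: 3x³ − 21x + 13.
Step 5: lead(3x³ − 21x + 13) ÷ lead(D) = 3x³ ÷ x = 3x². Subtract (3x²)·D = 3x³ − 6x². Remainder: 6x² − 21x + 13.
Step 6: lead(6x² − 21x + 13) ÷ lead(D) = 6x² ÷ x = 6x. Subtract (6x)·D = 6x² − 12x. Remainder: −9x + 13.
Step 7: lead(−9x + 13) ÷ lead(D) = −9x ÷ x = −9. Subtract (−9)·D = −9x + 18. Remainder: −5.

R(x) = −5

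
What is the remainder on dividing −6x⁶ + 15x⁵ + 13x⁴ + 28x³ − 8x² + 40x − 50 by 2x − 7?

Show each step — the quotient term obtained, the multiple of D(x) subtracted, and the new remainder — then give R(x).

R(x) = −8

Step 1: lead(−6x⁶ + 15x⁵ + 13x⁴ + 28x³ − 8x² + 40x − 50) ÷ lead(D) = −6x⁶ ÷ 2x = −3x⁵. Subtract (−3x⁵)·D = −6x⁶ + 21x⁵. Remainder: −6x⁵ + 13x⁴ + 28x³ − 8x² + 40x − 50.
Step 2: lead(−6x⁵ + 13x⁴ + 28x³ − 8x² + 40x − 50) ÷ lead(D) = −6x⁵ ÷ 2x = −3x⁴. Subtract (−3x⁴)·D = −6x⁵ + 21x⁴. Remainder: −8x⁴ + 28x³ − 8x² + 40x − 50.
Step 3: lead(−8x⁴ + 28x³ − 8x² + 40x − 50) ÷ lead(D) = −8x⁴ ÷ 2x = −4x³. Subtract (−4x³)·D = −8x⁴ + 28x³. Remainder: −8x² + 40x − 50.
Step 4: lead(−8x² + 40x − 50) ÷ lead(D) = −8x² ÷ 2x = −4x. Subtract (−4x)·D = −8x² + 28x. Remainder: 12x − 50.
Step 5: lead(12x − 50) ÷ lead(D) = 12x ÷ 2x = 6. Subtract (6)·D = 12x − 42. Remainder: −8.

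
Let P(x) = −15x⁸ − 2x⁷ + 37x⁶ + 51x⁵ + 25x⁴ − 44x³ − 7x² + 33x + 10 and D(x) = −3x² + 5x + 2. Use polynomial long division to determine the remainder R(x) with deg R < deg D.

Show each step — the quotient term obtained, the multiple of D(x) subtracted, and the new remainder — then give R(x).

Step 1: lead(−15x⁸ − 2x⁷ + 37x⁶ + 51x⁵ + 25x⁴ − 44x³ − 7x² + 33x + 10) ÷ lead(D) = −15x⁸ ÷ −3x² = 5x⁶. Subtract (5x⁶)·D = −15x⁸ + 25x⁷ + 10x⁶. Remainder: −27x⁷ + 27x⁶ + 51x⁵ + 25x⁴ − 44x³ − 7x² + 33x + 10.
Step 2: lead(−27x⁷ + 27x⁶ + 51x⁵ + 25x⁴ − 44x³ − 7x² + 33x + 10) ÷ lead(D) = −27x⁷ ÷ −3x² = 9x⁵. Subtract (9x⁵)·D = −27x⁷ + 45x⁶ + 18x⁵. Remainder: −18x⁶ + 33x⁵ + 25x⁴ − 44x³ − 7x² + 33x + 10.
Step 3: lead(−18x⁶ + 33x⁵ + 25x⁴ − 44x³ − 7x² + 33x + 10) ÷ lead(D) = −18x⁶ ÷ −3x² = 6x⁴. Subtract (6x⁴)·D = −18x⁶ + 30x⁵ + 12x⁴. Remainder: 3x⁵ + 13x⁴ − 44x³ − 7x² + 33x + 10.
Step 4: lead(3x⁵ + 13x⁴ − 44x³ − 7x² + 33x + 10) ÷ lead(D) = 3x⁵ ÷ −3x² = −x³. Subtract (−x³)·D = 3x⁵ − 5x⁴ − 2x³. Remainder: 18x⁴ − 42x³ − 7x² + 33x + 10.
Step 5: lead(18x⁴ − 42x³ − 7x² + 33x + 10) ÷ lead(D) = 18x⁴ ÷ −3x² = −6x². Subtract (−6x²)·D = 18x⁴ − 30x³ − 12x². Remainder: −12x³ + 5x² + 33x + 10.
Step 6: lead(−12x³ + 5x² + 33x + 10) ÷ lead(D) = −12x³ ÷ −3x² = 4x. Subtract (4x)·D = −12x³ + 20x² + 8x. Remainder: −15x² + 25x + 10.
Step 7: lead(−15x² + 25x + 10) ÷ lead(D) = −15x² ÷ −3x² = 5. Subtract (5)·D = −15x² + 25x + 10. Remainder: 0.

R(x) = 0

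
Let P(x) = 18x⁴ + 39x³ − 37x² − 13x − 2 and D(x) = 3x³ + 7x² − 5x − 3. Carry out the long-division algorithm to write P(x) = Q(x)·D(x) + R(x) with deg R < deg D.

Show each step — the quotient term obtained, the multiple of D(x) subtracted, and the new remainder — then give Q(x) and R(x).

Step 1: lead(18x⁴ + 39x³ − 37x² − 13x − 2) ÷ lead(D) = 18x⁴ ÷ 3x³ = 6x. Subtract (6x)·D = 18x⁴ + 42x³ − 30x² − 18x. Remainder: −3x³ − 7x² + 5x − 2.
Step 2: lead(−3x³ − 7x² + 5x − 2) ÷ lead(D) = −3x³ ÷ 3x³ = −1. Subtract (−1)·D = −3x³ − 7x² + 5x + 3. Remainder: −5.

Q(x) = 6x − 1; R(x) = −5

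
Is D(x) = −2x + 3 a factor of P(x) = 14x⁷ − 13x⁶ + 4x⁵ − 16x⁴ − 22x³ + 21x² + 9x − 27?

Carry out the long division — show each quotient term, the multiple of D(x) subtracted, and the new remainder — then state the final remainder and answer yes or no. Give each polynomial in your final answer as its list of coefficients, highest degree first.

Step 1: lead(14x⁷ − 13x⁶ + 4x⁵ − 16x⁴ − 22x³ + 21x² + 9x − 27) ÷ lead(D) = 14x⁷ ÷ −2x = −7x⁶. Subtract (−7x⁶)·D = 14x⁷ − 21x⁶. Remainder: 8x⁶ + 4x⁵ − 16x⁴ − 22x³ + 21x² + 9x − 27.
Step 2: lead(8x⁶ + 4x⁵ − 16x⁴ − 22x³ + 21x² + 9x − 27) ÷ lead(D) = 8x⁶ ÷ −2x = −4x⁵. Subtract (−4x⁵)·D = 8x⁶ − 12x⁵. Remainder: 16x⁵ − 16x⁴ − 22x³ + 21x² + 9x − 27.
Step 3: lead(16x⁵ − 16x⁴ − 22x³ + 21x² + 9x − 27) ÷ lead(D) = 16x⁵ ÷ −2x = −8x⁴. Subtract (−8x⁴)·D = 16x⁵ − 24x⁴. Remainder: 8x⁴ − 22x³ + 21x² + 9x − 27.
Step 4: lead(8x⁴ − 22x³ + 21x² + 9x − 27) ÷ lead(D) = 8x⁴ ÷ −2x = −4x³. Subtract (−4x³)·D = 8x⁴ − 12x³. Remainder: −10x³ + 21x² + 9x − 27.
Step 5: lead(−10x³ + 21x² + 9x − 27) ÷ lead(D) = −10x³ ÷ −2x = 5x². Subtract (5x²)·D = −10x³ + 15x². Remainder: 6x² + 9x − 27.
Step 6: lead(6x² + 9x − 27) ÷ lead(D) = 6x² ÷ −2x = −3x. Subtract (−3x)·D = 6x² − 9x. Remainder: 18x − 27.
Step 7: lead(18x − 27) ÷ lead(D) = 18x ÷ −2x = −9. Subtract (−9)·D = 18x − 27. Remainder: 0.

R = [0], so D(x) is a factor of P(x). yes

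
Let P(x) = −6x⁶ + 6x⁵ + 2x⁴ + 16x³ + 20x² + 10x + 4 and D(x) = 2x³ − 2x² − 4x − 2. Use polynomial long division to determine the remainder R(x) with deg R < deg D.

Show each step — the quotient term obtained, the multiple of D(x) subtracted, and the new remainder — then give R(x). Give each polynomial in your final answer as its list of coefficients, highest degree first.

R = [4]

Step 1: lead(−6x⁶ + 6x⁵ + 2x⁴ + 16x³ + 20x² + 10x + 4) ÷ lead(D) = −6x⁶ ÷ 2x³ = −3x³. Subtract (−3x³)·D = −6x⁶ + 6x⁵ + 12x⁴ + 6x³. Remainder: −10x⁴ + 10x³ + 20x² + 10x + 4.
Step 2: lead(−10x⁴ + 10x³ + 20x² + 10x + 4) ÷ lead(D) = −10x⁴ ÷ 2x³ = −5x. Subtract (−5x)·D = −10x⁴ + 10x³ + 20x² + 10x. Remainder: 4.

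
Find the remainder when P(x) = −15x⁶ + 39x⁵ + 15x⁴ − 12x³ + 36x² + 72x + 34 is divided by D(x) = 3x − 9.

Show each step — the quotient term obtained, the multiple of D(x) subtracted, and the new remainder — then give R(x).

R(x) = 7

Step 1: lead(−15x⁶ + 39x⁵ + 15x⁴ − 12x³ + 36x² + 72x + 34) ÷ lead(D) = −15x⁶ ÷ 3x = −5x⁵. Subtract (−5x⁵)·D = −15x⁶ + 45x⁵. Remainder: −6x⁵ + 15x⁴ − 12x³ + 36x² + 72x + 34.
Step 2: lead(−6x⁵ + 15x⁴ − 12x³ + 36x² + 72x + 34) ÷ lead(D) = −6x⁵ ÷ 3x = −2x⁴. Subtract (−2x⁴)·D = −6x⁵ + 18x⁴. Remainder: −3x⁴ − 12x³ + 36x² + 72x + 34.
Step 3: lead(−3x⁴ − 12x³ + 36x² + 72x + 34) ÷ lead(D) = −3x⁴ ÷ 3x = −x³. Subtract (−x³)·D = −3x⁴ + 9x³. Remainder: −21x³ + 36x² + 72x + 34.
Step 4: lead(−21x³ + 36x² + 72x + 34) ÷ lead(D) = −21x³ ÷ 3x = −7x². Subtract (−7x²)·D = −21x³ + 63x². Remainder: −27x² + 72x + 34.
Step 5: lead(−27x² + 72x + 34) ÷ lead(D) = −27x² ÷ 3x = −9x. Subtract (−9x)·D = −27x² + 81x. Remainder: −9x + 34.
Step 6: lead(−9x + 34) ÷ lead(D) = −9x ÷ 3x = −3. Subtract (−3)·D = −9x + 27. Remainder: 7.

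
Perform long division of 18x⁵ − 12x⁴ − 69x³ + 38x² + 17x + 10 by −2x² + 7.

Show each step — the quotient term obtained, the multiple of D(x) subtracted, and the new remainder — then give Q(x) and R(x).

Step 1: lead(18x⁵ − 12x⁴ − 69x³ + 38x² + 17x + 10) ÷ lead(D) = 18x⁵ ÷ −2x² = −9x³. Subtract (−9x³)·D = 18x⁵ − 63x³. Remainder: −12x⁴ − 6x³ + 38x² + 17x + 10.
Step 2: lead(−12x⁴ − 6x³ + 38x² + 17x + 10) ÷ lead(D) = −12x⁴ ÷ −2x² = 6x². Subtract (6x²)·D = −12x⁴ + 42x². Remainder: −6x³ − 4x² + 17x + 10.
Step 3: lead(−6x³ − 4x² + 17x + 10) ÷ lead(D) = −6x³ ÷ −2x² = 3x. Subtract (3x)·D = −6x³ + 21x. Remainder: −4x² − 4x + 10.
Step 4: lead(−4x² − 4x + 10) ÷ lead(D) = −4x² ÷ −2x² = 2. Subtract (2)·D = −4x² + 14. Remainder: −4x − 4.

Q(x) = −9x³ + 6x² + 3x + 2; R(x) = −4x − 4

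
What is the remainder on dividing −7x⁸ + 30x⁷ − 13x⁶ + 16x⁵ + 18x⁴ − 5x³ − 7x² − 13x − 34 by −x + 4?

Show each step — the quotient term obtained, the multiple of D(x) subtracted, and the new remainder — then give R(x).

Step 1: lead(−7x⁸ + 30x⁷ − 13x⁶ + 16x⁵ + 18x⁴ − 5x³ − 7x² − 13x − 34) ÷ lead(D) = −7x⁸ ÷ −x = 7x⁷. Subtract (7x⁷)·D = −7x⁸ + 28x⁷. Remainder: 2x⁷ − 13x⁶ + 16x⁵ + 18x⁴ − 5x³ − 7x² − 13x − 34.
Step 2: lead(2x⁷ − 13x⁶ + 16x⁵ + 18x⁴ − 5x³ − 7x² − 13x − 34) ÷ lead(D) = 2x⁷ ÷ −x = −2x⁶. Subtract (−2x⁶)·D = 2x⁷ − 8x⁶. Remainder: −5x⁶ + 16x⁵ + 18x⁴ − 5x³ − 7x² − 13x − 34.
Step 3: lead(−5x⁶ + 16x⁵ + 18x⁴ − 5x³ − 7x² − 13x − 34) ÷ lead(D) = −5x⁶ ÷ −x = 5x⁵. Subtract (5x⁵)·D = −5x⁶ + 20x⁵. Remainder: −4x⁵ + 18x⁴ − 5x³ − 7x² − 13x − 34.
Step 4: lead(−4x⁵ + 18x⁴ − 5x³ − 7x² − 13x − 34) ÷ lead(D) = −4x⁵ ÷ −x = 4x⁴. Subtract (4x⁴)·D = −4x⁵ + 16x⁴. Remainder: 2x⁴ − 5x³ − 7x² − 13x − 34.
Step 5: lead(2x⁴ − 5x³ − 7x² − 13x − 34) ÷ lead(D) = 2x⁴ ÷ −x = −2x³. Subtract (−2x³)·D = 2x⁴ − 8x³. Remainder: 3x³ − 7x² − 13x − 34.
Step 6: lead(3x³ − 7x² − 13x − 34) ÷ lead(D) = 3x³ ÷ −x = −3x². Subtract (−3x²)·D = 3x³ − 12x². Remainder: 5x² − 13x − 34.
Step 7: lead(5x² − 13x − 34) ÷ lead(D) = 5x² ÷ −x = −5x. Subtract (−5x)·D = 5x² − 20x. Remainder: 7x − 34.
Step 8: lead(7x − 34) ÷ lead(D) = 7x ÷ −x = −7. Subtract (−7)·D = 7x − 28. Remainder: −6.

R(x) = −6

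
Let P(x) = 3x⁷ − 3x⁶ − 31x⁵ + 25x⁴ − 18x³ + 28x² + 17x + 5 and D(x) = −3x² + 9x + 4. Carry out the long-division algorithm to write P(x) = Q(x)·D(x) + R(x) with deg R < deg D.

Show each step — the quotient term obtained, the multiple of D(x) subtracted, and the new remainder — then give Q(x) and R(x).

Q(x) = −x⁵ − 2x⁴ + 3x³ − 2x² + 4x; R(x) = x + 5

Step 1: lead(3x⁷ − 3x⁶ − 31x⁵ + 25x⁴ − 18x³ + 28x² + 17x + 5) ÷ lead(D) = 3x⁷ ÷ −3x² = −x⁵. Subtract (−x⁵)·D = 3x⁷ − 9x⁶ − 4x⁵. Remainder: 6x⁶ − 27x⁵ + 25x⁴ − 18x³ + 28x² + 17x + 5.
Step 2: lead(6x⁶ − 27x⁵ + 25x⁴ − 18x³ + 28x² + 17x + 5) ÷ lead(D) = 6x⁶ ÷ −3x² = −2x⁴. Subtract (−2x⁴)·D = 6x⁶ − 18x⁵ − 8x⁴. Remainder: −9x⁵ + 33x⁴ − 18x³ + 28x² + 17x + 5.
Step 3: lead(−9x⁵ + 33x⁴ − 18x³ + 28x² + 17x + 5) ÷ lead(D) = −9x⁵ ÷ −3x² = 3x³. Subtract (3x³)·D = −9x⁵ + 27x⁴ + 12x³. Remainder: 6x⁴ − 30x³ + 28x² + 17x + 5.
Step 4: lead(6x⁴ − 30x³ + 28x² + 17x + 5) ÷ lead(D) = 6x⁴ ÷ −3x² = −2x². Subtract (−2x²)·D = 6x⁴ − 18x³ − 8x². Remainder: −12x³ + 36x² + 17x + 5.
Step 5: lead(−12x³ + 36x² + 17x + 5) ÷ lead(D) = −12x³ ÷ −3x² = 4x. Subtract (4x)·D = −12x³ + 36x² + 16x. Remainder: x + 5.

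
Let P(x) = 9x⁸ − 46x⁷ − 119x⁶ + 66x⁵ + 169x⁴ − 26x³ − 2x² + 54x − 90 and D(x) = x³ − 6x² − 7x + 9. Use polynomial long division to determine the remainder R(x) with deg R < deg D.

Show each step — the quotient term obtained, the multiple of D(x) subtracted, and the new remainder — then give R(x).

R(x) = −9

Step 1: lead(9x⁸ − 46x⁷ − 119x⁶ + 66x⁵ + 169x⁴ − 26x³ − 2x² + 54x − 90) ÷ lead(D) = 9x⁸ ÷ x³ = 9x⁵. Subtract (9x⁵)·D = 9x⁸ − 54x⁷ − 63x⁶ + 81x⁵. Remainder: 8x⁷ − 56x⁶ − 15x⁵ + 169x⁴ − 26x³ − 2x² + 54x − 90.
Step 2: lead(8x⁷ − 56x⁶ − 15x⁵ + 169x⁴ − 26x³ − 2x² + 54x − 90) ÷ lead(D) = 8x⁷ ÷ x³ = 8x⁴. Subtract (8x⁴)·D = 8x⁷ − 48x⁶ − 56x⁵ + 72x⁴. Remainder: −8x⁶ + 41x⁵ + 97x⁴ − 26x³ − 2x² + 54x − 90.
Step 3: lead(−8x⁶ + 41x⁵ + 97x⁴ − 26x³ − 2x² + 54x − 90) ÷ lead(D) = −8x⁶ ÷ x³ = −8x³. Subtract (−8x³)·D = −8x⁶ + 48x⁵ + 56x⁴ − 72x³. Remainder: −7x⁵ + 41x⁴ + 46x³ − 2x² + 54x − 90.
Step 4: lead(−7x⁵ + 41x⁴ + 46x³ − 2x² + 54x − 90) ÷ lead(D) = −7x⁵ ÷ x³ = −7x². Subtract (−7x²)·D = −7x⁵ + 42x⁴ + 49x³ − 63x². Remainder: −x⁴ − 3x³ + 61x² + 54x − 90.
Step 5: lead(−x⁴ − 3x³ + 61x² + 54x − 90) ÷ lead(D) = −x⁴ ÷ x³ = −x. Subtract (−x)·D = −x⁴ + 6x³ + 7x² − 9x. Remainder: −9x³ + 54x² + 63x − 90.
Step 6: lead(−9x³ + 54x² + 63x − 90) ÷ lead(D) = −9x³ ÷ x³ = −9. Subtract (−9)·D = −9x³ + 54x² + 63x − 81. Remainder: −9.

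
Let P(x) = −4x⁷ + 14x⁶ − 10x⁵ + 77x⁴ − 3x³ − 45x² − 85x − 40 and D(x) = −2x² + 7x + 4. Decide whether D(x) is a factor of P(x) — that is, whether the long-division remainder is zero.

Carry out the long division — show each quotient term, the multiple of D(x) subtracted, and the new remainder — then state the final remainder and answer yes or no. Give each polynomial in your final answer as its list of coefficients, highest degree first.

Step 1: lead(−4x⁷ + 14x⁶ − 10x⁵ + 77x⁴ − 3x³ − 45x² − 85x − 40) ÷ lead(D) = −4x⁷ ÷ −2x² = 2x⁵. Subtract (2x⁵)·D = −4x⁷ + 14x⁶ + 8x⁵. Remainder: −18x⁵ + 77x⁴ − 3x³ − 45x² − 85x − 40.
Step 2: lead(−18x⁵ + 77x⁴ − 3x³ − 45x² − 85x − 40) ÷ lead(D) = −18x⁵ ÷ −2x² = 9x³. Subtract (9x³)·D = −18x⁵ + 63x⁴ + 36x³. Remainder: 14x⁴ − 39x³ − 45x² − 85x − 40.
Step 3: lead(14x⁴ − 39x³ − 45x² − 85x − 40) ÷ lead(D) = 14x⁴ ÷ −2x² = −7x². Subtract (−7x²)·D = 14x⁴ − 49x³ − 28x². Remainder: 10x³ − 17x² − 85x − 40.
Step 4: lead(10x³ − 17x² − 85x − 40) ÷ lead(D) = 10x³ ÷ −2x² = −5x. Subtract (−5x)·D = 10x³ − 35x² − 20x. Remainder: 18x² − 65x − 40.
Step 5: lead(18x² − 65x − 40) ÷ lead(D) = 18x² ÷ −2x² = −9. Subtract (−9)·D = 18x² − 63x − 36. Remainder: −2x − 4.

R = [-2, -4], so D(x) is not a factor of P(x). no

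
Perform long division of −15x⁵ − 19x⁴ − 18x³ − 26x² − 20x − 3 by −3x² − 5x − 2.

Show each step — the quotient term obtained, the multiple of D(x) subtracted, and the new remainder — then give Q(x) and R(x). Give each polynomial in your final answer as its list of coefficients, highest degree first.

Q = [5, -2, 6, 0]; R = [-8, -3]

Step 1: lead(−15x⁵ − 19x⁴ − 18x³ − 26x² − 20x − 3) ÷ lead(D) = −15x⁵ ÷ −3x² = 5x³. Subtract (5x³)·D = −15x⁵ − 25x⁴ − 10x³. Remainder: 6x⁴ − 8x³ − 26x² − 20x − 3.
Step 2: lead(6x⁴ − 8x³ − 26x² − 20x − 3) ÷ lead(D) = 6x⁴ ÷ −3x² = −2x². Subtract (−2x²)·D = 6x⁴ + 10x³ + 4x². Remainder: −18x³ − 30x² − 20x − 3.
Step 3: lead(−18x³ − 30x² − 20x − 3) ÷ lead(D) = −18x³ ÷ −3x² = 6x. Subtract (6x)·D = −18x³ − 30x² − 12x. Remainder: −8x − 3.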